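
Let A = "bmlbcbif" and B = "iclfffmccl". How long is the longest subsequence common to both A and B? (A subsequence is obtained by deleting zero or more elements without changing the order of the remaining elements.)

2

Backtracking the LCS table gives one alignment: m (A2,B7) → l (A3,B10).
So the longest common subsequence has length 2.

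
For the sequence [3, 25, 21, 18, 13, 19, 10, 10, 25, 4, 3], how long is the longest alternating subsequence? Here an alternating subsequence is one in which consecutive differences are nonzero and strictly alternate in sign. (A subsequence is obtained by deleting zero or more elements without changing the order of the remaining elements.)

7

A longest alternating subsequence is 3, 25, 18, 19, 10, 25, 4 (positions 1,2,4,6,7,9,10); its 6 consecutive differences strictly alternate in sign, and length 7 is optimal.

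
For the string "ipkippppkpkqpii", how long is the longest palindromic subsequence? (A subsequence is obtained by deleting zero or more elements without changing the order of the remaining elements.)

11

One longest palindromic subsequence is ipkpppppkpi (positions 1,2,3,5,6,7,8,10,11,13,15); it reads the same forward and backward, and the interval DP gives dp[1][15] = 11.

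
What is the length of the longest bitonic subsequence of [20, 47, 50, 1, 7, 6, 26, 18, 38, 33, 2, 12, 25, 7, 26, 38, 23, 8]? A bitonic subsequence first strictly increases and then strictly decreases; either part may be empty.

8

One longest bitonic subsequence is 20, 47, 50, 38, 33, 26, 23, 8 (positions 1,2,3,9,10,15,17,18): it rises to 50 then falls. Length 8 is optimal.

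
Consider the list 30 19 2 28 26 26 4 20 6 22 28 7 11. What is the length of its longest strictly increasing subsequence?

Let dp[i] be the longest increasing subsequence ending at position i. Then dp = [1, 1, 1, 2, 2, 2, 2, 3, 3, 4, 5, 4, 5].
The maximum is 5; one witness is 2, 4, 20, 22, 28 at positions 3,7,8,10,11.

5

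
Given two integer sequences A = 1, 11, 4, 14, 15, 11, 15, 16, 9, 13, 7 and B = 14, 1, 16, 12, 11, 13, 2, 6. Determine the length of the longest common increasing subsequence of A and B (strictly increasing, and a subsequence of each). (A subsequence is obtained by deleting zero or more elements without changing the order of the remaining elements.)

A longest common strictly increasing subsequence is 1, 11, 13 (length 3); it appears in order in both A and B, and no longer such subsequence exists.

3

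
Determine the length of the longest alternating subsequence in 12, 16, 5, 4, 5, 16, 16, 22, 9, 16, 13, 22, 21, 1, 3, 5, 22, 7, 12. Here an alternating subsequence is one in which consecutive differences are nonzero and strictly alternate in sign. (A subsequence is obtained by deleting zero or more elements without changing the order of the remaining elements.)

12

Track the best alternating length ending on an up-step vs a down-step at each position: up/down = 1/1, 2/1, 1/3, 1/3, 4/3, 4/1, 4/1, 4/1, 4/5, 6/5, 6/7, 8/1, 8/9, 1/9, 10/9, 10/9, 10/1, 10/11, 12/11.
The maximum over both is 12; one such subsequence is 12, 16, 5, 16, 9, 16, 13, 22, 21, 22, 7, 12.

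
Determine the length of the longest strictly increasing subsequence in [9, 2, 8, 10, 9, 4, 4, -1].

Let dp[i] be the longest increasing subsequence ending at position i. Then dp = [1, 1, 2, 3, 3, 2, 2, 1].
The maximum is 3; one witness is 2, 8, 10 at positions 2,3,4.

3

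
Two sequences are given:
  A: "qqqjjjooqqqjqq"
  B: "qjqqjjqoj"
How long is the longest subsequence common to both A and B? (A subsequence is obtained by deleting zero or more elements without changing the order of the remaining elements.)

7

Backtracking the LCS table gives one alignment: q (A1,B1) → q (A2,B3) → q (A3,B4) → j (A4,B5) → j (A5,B6) → o (A8,B8) → j (A12,B9).
So the longest common subsequence has length 7.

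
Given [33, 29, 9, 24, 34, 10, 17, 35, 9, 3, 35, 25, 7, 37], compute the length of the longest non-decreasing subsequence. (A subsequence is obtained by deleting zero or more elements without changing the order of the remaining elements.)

6

Let dp[i] be the longest non-decreasing subsequence ending at position i. Then dp = [1, 1, 1, 2, 3, 2, 3, 4, 2, 1, 5, 4, 2, 6].
The maximum is 6; one witness is 9, 24, 34, 35, 35, 37 at positions 3,4,5,8,11,14.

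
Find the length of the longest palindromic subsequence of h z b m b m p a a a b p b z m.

One longest palindromic subsequence is mbpaaapbm (positions 4,5,7,8,9,10,12,13,15); it reads the same forward and backward, and the interval DP gives dp[1][15] = 9.

9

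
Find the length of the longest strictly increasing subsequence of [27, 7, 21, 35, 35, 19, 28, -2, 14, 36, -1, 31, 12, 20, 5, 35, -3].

5

Let dp[i] be the longest increasing subsequence ending at position i. Then dp = [1, 1, 2, 3, 3, 2, 3, 1, 2, 4, 2, 4, 3, 4, 3, 5, 1].
The maximum is 5; one witness is 7, 21, 28, 31, 35 at positions 2,3,7,12,16.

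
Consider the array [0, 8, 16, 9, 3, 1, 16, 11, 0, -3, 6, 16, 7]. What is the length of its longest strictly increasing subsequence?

5

Scanning left to right, the best length ending at each element is: 0→1, 8→2, 16→3, 9→3, 3→2, 1→2, 16→4, 11→4, 0→1, -3→1, 6→3, 16→5, 7→4.
So the longest increasing subsequence has length 5, e.g. 0, 8, 9, 11, 16.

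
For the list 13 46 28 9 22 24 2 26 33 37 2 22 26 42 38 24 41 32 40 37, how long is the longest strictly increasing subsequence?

8

Scanning left to right, the best length ending at each element is: 13→1, 46→2, 28→2, 9→1, 22→2, 24→3, 2→1, 26→4, 33→5, 37→6, 2→1, 22→2, 26→4, 42→7, 38→7, 24→3, 41→8, 32→5, 40→8, 37→6.
So the longest increasing subsequence has length 8, e.g. 13, 22, 24, 26, 33, 37, 38, 41.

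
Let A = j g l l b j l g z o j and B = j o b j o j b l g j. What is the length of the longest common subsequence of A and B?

6

Backtracking the LCS table gives one alignment: j (A1,B1) → b (A5,B3) → j (A6,B6) → l (A7,B8) → g (A8,B9) → j (A11,B10).
So the longest common subsequence has length 6.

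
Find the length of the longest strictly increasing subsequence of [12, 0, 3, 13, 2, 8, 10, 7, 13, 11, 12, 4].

6

Scanning left to right, the best length ending at each element is: 12→1, 0→1, 3→2, 13→3, 2→2, 8→3, 10→4, 7→3, 13→5, 11→5, 12→6, 4→3.
So the longest increasing subsequence has length 6, e.g. 0, 3, 8, 10, 11, 12.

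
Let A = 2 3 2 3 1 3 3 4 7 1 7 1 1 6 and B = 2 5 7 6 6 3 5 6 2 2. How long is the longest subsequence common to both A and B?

Backtracking the LCS table gives one alignment: 2 (A1,B1) → 3 (A2,B6) → 2 (A3,B10).
So the longest common subsequence has length 3.

3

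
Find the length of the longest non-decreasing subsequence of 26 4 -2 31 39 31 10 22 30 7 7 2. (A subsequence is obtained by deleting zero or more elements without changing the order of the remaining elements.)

4

One longest non-decreasing subsequence is 4, 10, 22, 30 (positions 2,7,8,9), of length 4; no longer one exists.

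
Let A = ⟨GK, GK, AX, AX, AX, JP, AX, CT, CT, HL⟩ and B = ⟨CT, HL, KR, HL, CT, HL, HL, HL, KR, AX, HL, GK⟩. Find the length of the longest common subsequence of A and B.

Backtracking the LCS table gives one alignment: CT (A8,B1) → CT (A9,B5) → HL (A10,B11).
So the longest common subsequence has length 3.

3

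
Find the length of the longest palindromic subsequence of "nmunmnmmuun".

One longest palindromic subsequence is nummmun (positions 1,3,5,7,8,10,11); it reads the same forward and backward, and the interval DP gives dp[1][11] = 7.

7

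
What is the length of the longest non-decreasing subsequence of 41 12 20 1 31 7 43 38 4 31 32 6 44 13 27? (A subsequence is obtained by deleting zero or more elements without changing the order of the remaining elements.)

Let dp[i] be the longest non-decreasing subsequence ending at position i. Then dp = [1, 1, 2, 1, 3, 2, 4, 4, 2, 4, 5, 3, 6, 4, 5].
The maximum is 6; one witness is 12, 20, 31, 31, 32, 44 at positions 2,3,5,10,11,13.

6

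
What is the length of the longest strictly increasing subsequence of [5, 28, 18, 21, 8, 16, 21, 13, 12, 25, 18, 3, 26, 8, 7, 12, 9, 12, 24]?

6

Let dp[i] be the longest increasing subsequence ending at position i. Then dp = [1, 2, 2, 3, 2, 3, 4, 3, 3, 5, 4, 1, 6, 2, 2, 3, 3, 4, 5].
The maximum is 6; one witness is 5, 8, 16, 21, 25, 26 at positions 1,5,6,7,10,13.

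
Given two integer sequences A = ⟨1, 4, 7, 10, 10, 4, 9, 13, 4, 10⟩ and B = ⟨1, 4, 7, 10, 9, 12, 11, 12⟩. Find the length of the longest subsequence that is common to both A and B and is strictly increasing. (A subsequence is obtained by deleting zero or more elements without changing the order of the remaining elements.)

For each value that appears in both, track the longest common increasing run ending there.
The best achievable length is 4; one witness is 1, 4, 7, 10 (A-positions 1,2,3,4, B-positions 1,2,3,4).

4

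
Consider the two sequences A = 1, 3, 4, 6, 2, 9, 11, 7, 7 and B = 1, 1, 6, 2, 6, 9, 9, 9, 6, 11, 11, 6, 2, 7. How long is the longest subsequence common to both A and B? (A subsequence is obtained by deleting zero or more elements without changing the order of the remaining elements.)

6

A longest common subsequence is 1, 6, 2, 9, 11, 7 (length 6); the LCS DP confirms no longer common subsequence exists.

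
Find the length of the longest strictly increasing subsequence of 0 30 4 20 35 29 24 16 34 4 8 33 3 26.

5

Let dp[i] be the longest increasing subsequence ending at position i. Then dp = [1, 2, 2, 3, 4, 4, 4, 3, 5, 2, 3, 5, 2, 5].
The maximum is 5; one witness is 0, 4, 20, 29, 34 at positions 1,3,4,6,9.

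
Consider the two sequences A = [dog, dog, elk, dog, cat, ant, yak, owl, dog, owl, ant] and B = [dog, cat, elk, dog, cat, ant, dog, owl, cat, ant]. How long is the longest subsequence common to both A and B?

8

A longest common subsequence is dog, elk, dog, cat, ant, dog, owl, ant (length 8); the LCS DP confirms no longer common subsequence exists.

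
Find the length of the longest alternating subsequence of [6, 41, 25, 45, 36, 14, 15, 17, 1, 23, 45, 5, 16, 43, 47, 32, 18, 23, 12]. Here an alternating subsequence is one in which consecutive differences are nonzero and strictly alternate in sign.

Track the best alternating length ending on an up-step vs a down-step at each position: up/down = 1/1, 2/1, 2/3, 4/1, 4/5, 2/5, 6/5, 6/5, 1/7, 8/5, 8/1, 8/9, 10/9, 10/9, 10/1, 10/11, 10/11, 12/11, 10/13.
The maximum over both is 13; one such subsequence is 6, 41, 25, 45, 14, 15, 1, 23, 5, 43, 18, 23, 12.

13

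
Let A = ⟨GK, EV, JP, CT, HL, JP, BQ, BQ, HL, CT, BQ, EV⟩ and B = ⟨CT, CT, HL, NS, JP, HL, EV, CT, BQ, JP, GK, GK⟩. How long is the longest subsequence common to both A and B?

Backtracking the LCS table gives one alignment: CT (A4,B2) → HL (A5,B3) → JP (A6,B5) → HL (A9,B6) → CT (A10,B8) → BQ (A11,B9).
So the longest common subsequence has length 6.

6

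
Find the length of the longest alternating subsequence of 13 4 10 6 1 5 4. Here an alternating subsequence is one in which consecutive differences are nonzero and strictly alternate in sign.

Track the best alternating length ending on an up-step vs a down-step at each position: up/down = 1/1, 1/2, 3/2, 3/4, 1/4, 5/4, 5/6.
The maximum over both is 6; one such subsequence is 13, 4, 10, 1, 5, 4.

6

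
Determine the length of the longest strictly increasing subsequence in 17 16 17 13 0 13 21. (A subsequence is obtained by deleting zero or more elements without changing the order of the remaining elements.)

3

One longest increasing subsequence is 16, 17, 21 (positions 2,3,7), of length 3; no longer one exists.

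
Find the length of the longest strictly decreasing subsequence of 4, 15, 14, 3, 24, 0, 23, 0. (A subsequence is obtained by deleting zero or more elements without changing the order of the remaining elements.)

Let dp[i] be the longest decreasing subsequence ending at position i. Then dp = [1, 1, 2, 3, 1, 4, 2, 4].
The maximum is 4; one witness is 15, 14, 3, 0 at positions 2,3,4,6.

4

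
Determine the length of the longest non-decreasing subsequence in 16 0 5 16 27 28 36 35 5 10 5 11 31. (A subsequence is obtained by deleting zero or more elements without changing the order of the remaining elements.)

6

Let dp[i] be the longest non-decreasing subsequence ending at position i. Then dp = [1, 1, 2, 3, 4, 5, 6, 6, 3, 4, 4, 5, 6].
The maximum is 6; one witness is 0, 5, 16, 27, 28, 36 at positions 2,3,4,5,6,7.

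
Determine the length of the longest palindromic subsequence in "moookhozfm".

Using dp[i][j] = 2 + dp[i+1][j−1] if the ends match, else max(dp[i+1][j], dp[i][j−1]):
dp[1][10] = 6. A witness is moooom at positions 1,2,3,4,7,10.

6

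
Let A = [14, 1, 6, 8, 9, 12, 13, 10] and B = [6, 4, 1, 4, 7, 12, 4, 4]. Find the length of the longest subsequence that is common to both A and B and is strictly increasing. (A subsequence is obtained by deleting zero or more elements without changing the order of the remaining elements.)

A longest common strictly increasing subsequence is 6, 12 (length 2); it appears in order in both A and B, and no longer such subsequence exists.

2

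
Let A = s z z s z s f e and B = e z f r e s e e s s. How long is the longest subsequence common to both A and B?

A longest common subsequence is sss (length 3); the LCS DP confirms no longer common subsequence exists.

3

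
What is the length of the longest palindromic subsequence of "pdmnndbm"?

4

One longest palindromic subsequence is mnnm (positions 3,4,5,8); it reads the same forward and backward, and the interval DP gives dp[1][8] = 4.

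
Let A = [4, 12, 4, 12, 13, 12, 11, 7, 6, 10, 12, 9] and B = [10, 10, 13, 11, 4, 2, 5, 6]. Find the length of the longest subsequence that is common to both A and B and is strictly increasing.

For each value that appears in both, track the longest common increasing run ending there.
The best achievable length is 2; one witness is 4, 6 (A-positions 1,9, B-positions 5,8).

2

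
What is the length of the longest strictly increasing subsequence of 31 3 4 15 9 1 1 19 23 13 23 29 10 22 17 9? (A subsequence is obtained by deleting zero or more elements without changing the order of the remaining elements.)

Let dp[i] be the longest increasing subsequence ending at position i. Then dp = [1, 1, 2, 3, 3, 1, 1, 4, 5, 4, 5, 6, 4, 5, 5, 3].
The maximum is 6; one witness is 3, 4, 15, 19, 23, 29 at positions 2,3,4,8,9,12.

6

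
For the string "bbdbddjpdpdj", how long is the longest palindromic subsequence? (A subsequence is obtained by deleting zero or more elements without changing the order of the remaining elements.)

One longest palindromic subsequence is jdpdj (positions 7,9,10,11,12); it reads the same forward and backward, and the interval DP gives dp[1][12] = 5.

5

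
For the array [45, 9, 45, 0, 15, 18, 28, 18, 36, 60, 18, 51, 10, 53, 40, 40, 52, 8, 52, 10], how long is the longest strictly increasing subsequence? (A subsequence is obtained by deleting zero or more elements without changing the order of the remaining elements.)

7

Scanning left to right, the best length ending at each element is: 45→1, 9→1, 45→2, 0→1, 15→2, 18→3, 28→4, 18→3, 36→5, 60→6, 18→3, 51→6, 10→2, 53→7, 40→6, 40→6, 52→7, 8→2, 52→7, 10→3.
So the longest increasing subsequence has length 7, e.g. 9, 15, 18, 28, 36, 51, 53.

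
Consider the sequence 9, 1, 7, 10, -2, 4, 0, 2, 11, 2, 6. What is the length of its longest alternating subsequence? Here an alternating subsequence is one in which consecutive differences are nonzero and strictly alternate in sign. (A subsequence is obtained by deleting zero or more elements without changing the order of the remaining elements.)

Track the best alternating length ending on an up-step vs a down-step at each position: up/down = 1/1, 1/2, 3/2, 3/1, 1/4, 5/4, 5/6, 7/6, 7/1, 7/8, 9/8.
The maximum over both is 9; one such subsequence is 9, 1, 7, -2, 4, 0, 11, 2, 6.

9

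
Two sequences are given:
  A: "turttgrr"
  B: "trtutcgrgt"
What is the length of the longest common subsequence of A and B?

6

Backtracking the LCS table gives one alignment: t (A1,B1) → r (A3,B2) → t (A4,B3) → t (A5,B5) → g (A6,B7) → r (A7,B8).
So the longest common subsequence has length 6.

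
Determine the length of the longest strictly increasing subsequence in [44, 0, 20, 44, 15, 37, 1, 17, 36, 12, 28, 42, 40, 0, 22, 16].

5

One longest increasing subsequence is 0, 15, 17, 36, 42 (positions 2,5,8,9,12), of length 5; no longer one exists.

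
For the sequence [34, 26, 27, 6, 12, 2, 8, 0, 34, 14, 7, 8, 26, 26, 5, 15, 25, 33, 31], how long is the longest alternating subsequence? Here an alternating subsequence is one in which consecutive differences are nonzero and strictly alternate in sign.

A longest alternating subsequence is 34, 26, 27, 6, 12, 2, 8, 0, 34, 7, 8, 5, 33, 31 (positions 1,2,3,4,5,6,7,8,9,11,12,15,18,19); its 13 consecutive differences strictly alternate in sign, and length 14 is optimal.

14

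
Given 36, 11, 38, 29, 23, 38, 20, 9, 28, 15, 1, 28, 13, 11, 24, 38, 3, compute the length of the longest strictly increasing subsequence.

4

Scanning left to right, the best length ending at each element is: 36→1, 11→1, 38→2, 29→2, 23→2, 38→3, 20→2, 9→1, 28→3, 15→2, 1→1, 28→3, 13→2, 11→2, 24→3, 38→4, 3→2.
So the longest increasing subsequence has length 4, e.g. 11, 23, 28, 38.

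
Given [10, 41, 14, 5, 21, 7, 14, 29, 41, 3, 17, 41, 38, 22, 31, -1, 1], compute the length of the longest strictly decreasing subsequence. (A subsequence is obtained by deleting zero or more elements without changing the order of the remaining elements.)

5

One longest decreasing subsequence is 41, 14, 5, 3, -1 (positions 2,3,4,10,16), of length 5; no longer one exists.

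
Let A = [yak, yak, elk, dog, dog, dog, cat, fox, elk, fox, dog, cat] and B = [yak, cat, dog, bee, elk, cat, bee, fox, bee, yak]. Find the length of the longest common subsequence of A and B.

Backtracking the LCS table gives one alignment: yak (A1,B1) → elk (A3,B5) → cat (A7,B6) → fox (A8,B8).
So the longest common subsequence has length 4.

4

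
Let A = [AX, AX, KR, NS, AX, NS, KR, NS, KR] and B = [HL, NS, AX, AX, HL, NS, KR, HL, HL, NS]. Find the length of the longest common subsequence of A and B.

A longest common subsequence is AX, AX, NS, KR, NS (length 5); the LCS DP confirms no longer common subsequence exists.

5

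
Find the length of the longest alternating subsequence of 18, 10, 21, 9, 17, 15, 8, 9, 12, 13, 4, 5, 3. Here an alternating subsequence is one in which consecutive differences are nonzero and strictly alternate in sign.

10

A longest alternating subsequence is 18, 10, 21, 9, 17, 8, 9, 4, 5, 3 (positions 1,2,3,4,5,7,8,11,12,13); its 9 consecutive differences strictly alternate in sign, and length 10 is optimal.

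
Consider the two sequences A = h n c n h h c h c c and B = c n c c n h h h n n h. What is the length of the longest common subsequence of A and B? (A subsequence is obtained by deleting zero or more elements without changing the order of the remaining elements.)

A longest common subsequence is ncnhhh (length 6); the LCS DP confirms no longer common subsequence exists.

6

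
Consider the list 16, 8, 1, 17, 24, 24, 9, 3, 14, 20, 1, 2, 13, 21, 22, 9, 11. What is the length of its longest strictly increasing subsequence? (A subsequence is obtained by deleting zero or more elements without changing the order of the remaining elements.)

Scanning left to right, the best length ending at each element is: 16→1, 8→1, 1→1, 17→2, 24→3, 24→3, 9→2, 3→2, 14→3, 20→4, 1→1, 2→2, 13→3, 21→5, 22→6, 9→3, 11→4.
So the longest increasing subsequence has length 6, e.g. 8, 9, 14, 20, 21, 22.

6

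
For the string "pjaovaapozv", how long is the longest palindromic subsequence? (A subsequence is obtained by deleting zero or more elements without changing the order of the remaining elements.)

5

One longest palindromic subsequence is paaap (positions 1,3,6,7,8); it reads the same forward and backward, and the interval DP gives dp[1][11] = 5.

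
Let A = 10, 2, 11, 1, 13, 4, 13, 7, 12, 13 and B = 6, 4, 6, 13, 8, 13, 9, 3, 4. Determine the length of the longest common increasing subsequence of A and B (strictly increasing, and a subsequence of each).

2

For each value that appears in both, track the longest common increasing run ending there.
The best achievable length is 2; one witness is 4, 13 (A-positions 6,7, B-positions 2,4).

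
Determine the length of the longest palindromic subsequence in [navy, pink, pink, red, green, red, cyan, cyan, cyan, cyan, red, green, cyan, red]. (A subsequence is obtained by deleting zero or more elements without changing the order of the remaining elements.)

One longest palindromic subsequence is red green red cyan cyan cyan cyan red green red (positions 4,5,6,7,8,9,10,11,12,14); it reads the same forward and backward, and the interval DP gives dp[1][14] = 10.

10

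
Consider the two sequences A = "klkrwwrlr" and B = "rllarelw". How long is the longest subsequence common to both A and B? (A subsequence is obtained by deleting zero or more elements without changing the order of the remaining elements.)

3

A longest common subsequence is lrw (length 3); the LCS DP confirms no longer common subsequence exists.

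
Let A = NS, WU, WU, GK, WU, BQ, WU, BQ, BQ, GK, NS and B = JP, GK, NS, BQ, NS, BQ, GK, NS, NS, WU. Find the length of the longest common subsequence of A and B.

Backtracking the LCS table gives one alignment: NS (A1,B3) → BQ (A6,B4) → BQ (A9,B6) → GK (A10,B7) → NS (A11,B9).
So the longest common subsequence has length 5.

5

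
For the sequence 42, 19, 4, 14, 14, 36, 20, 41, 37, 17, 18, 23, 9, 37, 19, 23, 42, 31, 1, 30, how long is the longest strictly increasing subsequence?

7

Let dp[i] be the longest increasing subsequence ending at position i. Then dp = [1, 1, 1, 2, 2, 3, 3, 4, 4, 3, 4, 5, 2, 6, 5, 6, 7, 7, 1, 7].
The maximum is 7; one witness is 4, 14, 17, 18, 23, 37, 42 at positions 3,4,10,11,12,14,17.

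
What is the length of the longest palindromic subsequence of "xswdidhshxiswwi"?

7

Using dp[i][j] = 2 + dp[i+1][j−1] if the ends match, else max(dp[i+1][j], dp[i][j−1]):
dp[1][15] = 7. A witness is wihshiw at positions 3,5,7,8,9,11,14.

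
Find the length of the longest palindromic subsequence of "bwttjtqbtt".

One longest palindromic subsequence is ttbtt (positions 3,4,8,9,10); it reads the same forward and backward, and the interval DP gives dp[1][10] = 5.

5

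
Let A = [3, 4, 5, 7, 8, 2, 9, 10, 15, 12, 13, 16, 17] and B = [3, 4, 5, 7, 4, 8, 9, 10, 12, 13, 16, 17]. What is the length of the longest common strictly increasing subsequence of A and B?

A longest common strictly increasing subsequence is 3, 4, 5, 7, 8, 9, 10, 12, 13, 16, 17 (length 11); it appears in order in both A and B, and no longer such subsequence exists.

11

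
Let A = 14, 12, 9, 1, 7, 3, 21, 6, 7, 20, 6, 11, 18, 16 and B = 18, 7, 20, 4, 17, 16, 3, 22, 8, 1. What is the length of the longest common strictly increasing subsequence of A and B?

For each value that appears in both, track the longest common increasing run ending there.
The best achievable length is 2; one witness is 7, 20 (A-positions 5,10, B-positions 2,3).

2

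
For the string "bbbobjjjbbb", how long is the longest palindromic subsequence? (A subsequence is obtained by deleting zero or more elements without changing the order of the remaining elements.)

9

One longest palindromic subsequence is bbbjjjbbb (positions 1,2,3,6,7,8,9,10,11); it reads the same forward and backward, and the interval DP gives dp[1][11] = 9.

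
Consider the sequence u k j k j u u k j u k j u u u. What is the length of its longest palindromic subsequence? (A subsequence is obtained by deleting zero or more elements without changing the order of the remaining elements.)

Using dp[i][j] = 2 + dp[i+1][j−1] if the ends match, else max(dp[i+1][j], dp[i][j−1]):
dp[1][15] = 10. A witness is ujkjuujkju at positions 1,3,4,5,6,7,9,11,12,15.

10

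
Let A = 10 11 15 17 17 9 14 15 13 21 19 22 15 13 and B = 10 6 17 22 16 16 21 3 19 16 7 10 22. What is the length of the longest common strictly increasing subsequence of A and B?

For each value that appears in both, track the longest common increasing run ending there.
The best achievable length is 4; one witness is 10, 17, 21, 22 (A-positions 1,4,10,12, B-positions 1,3,7,13).

4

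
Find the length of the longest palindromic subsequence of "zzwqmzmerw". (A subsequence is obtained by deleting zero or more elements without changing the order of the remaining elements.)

One longest palindromic subsequence is wmzmw (positions 3,5,6,7,10); it reads the same forward and backward, and the interval DP gives dp[1][10] = 5.

5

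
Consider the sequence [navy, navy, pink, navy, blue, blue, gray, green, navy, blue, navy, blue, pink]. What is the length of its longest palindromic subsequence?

7

One longest palindromic subsequence is pink blue navy blue navy blue pink (positions 3,5,9,10,11,12,13); it reads the same forward and backward, and the interval DP gives dp[1][13] = 7.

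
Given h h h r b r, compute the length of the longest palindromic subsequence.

Using dp[i][j] = 2 + dp[i+1][j−1] if the ends match, else max(dp[i+1][j], dp[i][j−1]):
dp[1][6] = 3. A witness is rbr at positions 4,5,6.

3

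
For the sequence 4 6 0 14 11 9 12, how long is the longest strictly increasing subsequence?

Let dp[i] be the longest increasing subsequence ending at position i. Then dp = [1, 2, 1, 3, 3, 3, 4].
The maximum is 4; one witness is 4, 6, 11, 12 at positions 1,2,5,7.

4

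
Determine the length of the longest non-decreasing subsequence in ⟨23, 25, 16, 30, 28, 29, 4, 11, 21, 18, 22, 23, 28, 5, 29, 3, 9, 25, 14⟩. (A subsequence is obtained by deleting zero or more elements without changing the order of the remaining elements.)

One longest non-decreasing subsequence is 4, 11, 21, 22, 23, 28, 29 (positions 7,8,9,11,12,13,15), of length 7; no longer one exists.

7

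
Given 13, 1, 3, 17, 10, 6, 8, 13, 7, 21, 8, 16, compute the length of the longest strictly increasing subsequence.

6

One longest increasing subsequence is 1, 3, 6, 8, 13, 21 (positions 2,3,6,7,8,10), of length 6; no longer one exists.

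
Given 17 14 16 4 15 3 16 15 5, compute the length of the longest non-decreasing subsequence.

One longest non-decreasing subsequence is 14, 16, 16 (positions 2,3,7), of length 3; no longer one exists.

3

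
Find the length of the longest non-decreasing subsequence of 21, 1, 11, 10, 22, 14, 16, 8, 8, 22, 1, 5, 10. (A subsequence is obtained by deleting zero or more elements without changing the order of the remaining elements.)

Let dp[i] be the longest non-decreasing subsequence ending at position i. Then dp = [1, 1, 2, 2, 3, 3, 4, 2, 3, 5, 2, 3, 4].
The maximum is 5; one witness is 1, 11, 14, 16, 22 at positions 2,3,6,7,10.

5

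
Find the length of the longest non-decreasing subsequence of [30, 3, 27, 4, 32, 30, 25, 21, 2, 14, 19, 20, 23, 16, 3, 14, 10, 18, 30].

7

One longest non-decreasing subsequence is 3, 4, 14, 19, 20, 23, 30 (positions 2,4,10,11,12,13,19), of length 7; no longer one exists.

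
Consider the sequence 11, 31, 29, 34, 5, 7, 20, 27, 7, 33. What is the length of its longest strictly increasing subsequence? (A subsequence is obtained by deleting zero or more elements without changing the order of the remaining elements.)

5

Scanning left to right, the best length ending at each element is: 11→1, 31→2, 29→2, 34→3, 5→1, 7→2, 20→3, 27→4, 7→2, 33→5.
So the longest increasing subsequence has length 5, e.g. 5, 7, 20, 27, 33.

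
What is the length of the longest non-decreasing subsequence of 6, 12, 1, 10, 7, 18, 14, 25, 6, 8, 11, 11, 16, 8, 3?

6

Let dp[i] be the longest non-decreasing subsequence ending at position i. Then dp = [1, 2, 1, 2, 2, 3, 3, 4, 2, 3, 4, 5, 6, 4, 2].
The maximum is 6; one witness is 6, 7, 8, 11, 11, 16 at positions 1,5,10,11,12,13.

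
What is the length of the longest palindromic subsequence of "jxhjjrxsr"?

4

One longest palindromic subsequence is xjjx (positions 2,4,5,7); it reads the same forward and backward, and the interval DP gives dp[1][9] = 4.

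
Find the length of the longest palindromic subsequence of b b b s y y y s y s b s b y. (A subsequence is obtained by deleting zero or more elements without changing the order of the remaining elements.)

10

One longest palindromic subsequence is bbsyyyysbb (positions 2,3,4,5,6,7,9,10,11,13); it reads the same forward and backward, and the interval DP gives dp[1][14] = 10.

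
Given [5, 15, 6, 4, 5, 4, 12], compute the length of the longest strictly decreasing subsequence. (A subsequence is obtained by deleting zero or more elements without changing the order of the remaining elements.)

4

Scanning left to right, the best length ending at each element is: 5→1, 15→1, 6→2, 4→3, 5→3, 4→4, 12→2.
So the longest decreasing subsequence has length 4, e.g. 15, 6, 5, 4.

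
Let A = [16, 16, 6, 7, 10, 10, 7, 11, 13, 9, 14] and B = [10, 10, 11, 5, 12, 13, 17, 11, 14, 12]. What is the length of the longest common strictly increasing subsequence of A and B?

4

A longest common strictly increasing subsequence is 10, 11, 13, 14 (length 4); it appears in order in both A and B, and no longer such subsequence exists.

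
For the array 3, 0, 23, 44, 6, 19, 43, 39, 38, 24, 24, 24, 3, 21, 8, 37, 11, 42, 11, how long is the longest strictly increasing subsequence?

Let dp[i] be the longest increasing subsequence ending at position i. Then dp = [1, 1, 2, 3, 2, 3, 4, 4, 4, 4, 4, 4, 2, 4, 3, 5, 4, 6, 4].
The maximum is 6; one witness is 3, 6, 19, 24, 37, 42 at positions 1,5,6,10,16,18.

6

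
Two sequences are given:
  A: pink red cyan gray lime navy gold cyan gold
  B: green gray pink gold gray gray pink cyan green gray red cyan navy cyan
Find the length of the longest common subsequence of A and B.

5

A longest common subsequence is pink, red, cyan, navy, cyan (length 5); the LCS DP confirms no longer common subsequence exists.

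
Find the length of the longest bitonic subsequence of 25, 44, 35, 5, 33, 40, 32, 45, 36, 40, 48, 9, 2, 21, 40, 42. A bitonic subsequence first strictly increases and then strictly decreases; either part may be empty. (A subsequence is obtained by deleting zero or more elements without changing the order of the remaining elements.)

Let inc[i] be the LIS ending at i and dec[i] the longest strictly decreasing subsequence starting at i. inc = [1, 2, 2, 1, 2, 3, 2, 4, 3, 4, 5, 2, 1, 3, 4, 5], dec = [3, 6, 5, 2, 4, 4, 3, 4, 3, 3, 3, 2, 1, 1, 1, 1].
max_i inc[i]+dec[i]−1 = 7, with one witness 25, 44, 35, 33, 32, 9, 2.

7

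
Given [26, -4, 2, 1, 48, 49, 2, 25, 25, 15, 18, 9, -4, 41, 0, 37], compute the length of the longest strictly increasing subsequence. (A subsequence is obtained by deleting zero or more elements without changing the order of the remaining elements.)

Let dp[i] be the longest increasing subsequence ending at position i. Then dp = [1, 1, 2, 2, 3, 4, 3, 4, 4, 4, 5, 4, 1, 6, 2, 6].
The maximum is 6; one witness is -4, 1, 2, 15, 18, 41 at positions 2,4,7,10,11,14.

6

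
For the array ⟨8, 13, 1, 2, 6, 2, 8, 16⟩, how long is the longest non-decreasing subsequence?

5

One longest non-decreasing subsequence is 1, 2, 6, 8, 16 (positions 3,4,5,7,8), of length 5; no longer one exists.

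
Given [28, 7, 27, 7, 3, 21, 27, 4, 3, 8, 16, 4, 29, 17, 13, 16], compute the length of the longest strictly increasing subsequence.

Let dp[i] be the longest increasing subsequence ending at position i. Then dp = [1, 1, 2, 1, 1, 2, 3, 2, 1, 3, 4, 2, 5, 5, 4, 5].
The maximum is 5; one witness is 3, 4, 8, 16, 29 at positions 5,8,10,11,13.

5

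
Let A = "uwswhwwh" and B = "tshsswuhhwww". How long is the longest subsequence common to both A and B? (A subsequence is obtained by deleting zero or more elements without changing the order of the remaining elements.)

5

A longest common subsequence is swhww (length 5); the LCS DP confirms no longer common subsequence exists.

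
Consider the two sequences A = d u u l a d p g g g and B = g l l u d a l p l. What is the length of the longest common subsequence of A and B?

Backtracking the LCS table gives one alignment: d (A1,B5) → l (A4,B7) → p (A7,B8).
So the longest common subsequence has length 3.

3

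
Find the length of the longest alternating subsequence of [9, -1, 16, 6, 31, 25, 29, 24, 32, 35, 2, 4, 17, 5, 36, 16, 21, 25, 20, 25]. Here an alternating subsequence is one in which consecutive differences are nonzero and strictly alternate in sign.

17

Track the best alternating length ending on an up-step vs a down-step at each position: up/down = 1/1, 1/2, 3/1, 3/4, 5/1, 5/6, 7/6, 5/8, 9/1, 9/1, 3/10, 11/10, 11/10, 11/12, 13/1, 13/14, 15/14, 15/14, 15/16, 17/14.
The maximum over both is 17; one such subsequence is 9, -1, 16, 6, 31, 25, 29, 24, 32, 2, 17, 5, 36, 16, 21, 20, 25.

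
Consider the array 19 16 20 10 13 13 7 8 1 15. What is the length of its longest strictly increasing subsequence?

Scanning left to right, the best length ending at each element is: 19→1, 16→1, 20→2, 10→1, 13→2, 13→2, 7→1, 8→2, 1→1, 15→3.
So the longest increasing subsequence has length 3, e.g. 10, 13, 15.

3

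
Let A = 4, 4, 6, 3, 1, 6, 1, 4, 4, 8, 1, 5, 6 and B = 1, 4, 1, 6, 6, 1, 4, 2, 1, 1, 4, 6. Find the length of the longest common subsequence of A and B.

Backtracking the LCS table gives one alignment: 4 (A1,B2) → 6 (A3,B4) → 6 (A6,B5) → 1 (A7,B6) → 4 (A8,B7) → 4 (A9,B11) → 6 (A13,B12).
So the longest common subsequence has length 7.

7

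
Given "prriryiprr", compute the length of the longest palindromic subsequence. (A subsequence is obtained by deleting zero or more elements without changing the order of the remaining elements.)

7

Using dp[i][j] = 2 + dp[i+1][j−1] if the ends match, else max(dp[i+1][j], dp[i][j−1]):
dp[1][10] = 7. A witness is rriyirr at positions 2,3,4,6,7,9,10.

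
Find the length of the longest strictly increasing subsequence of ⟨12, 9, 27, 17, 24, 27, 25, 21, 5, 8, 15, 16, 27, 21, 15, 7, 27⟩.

6

Let dp[i] be the longest increasing subsequence ending at position i. Then dp = [1, 1, 2, 2, 3, 4, 4, 3, 1, 2, 3, 4, 5, 5, 3, 2, 6].
The maximum is 6; one witness is 5, 8, 15, 16, 21, 27 at positions 9,10,11,12,14,17.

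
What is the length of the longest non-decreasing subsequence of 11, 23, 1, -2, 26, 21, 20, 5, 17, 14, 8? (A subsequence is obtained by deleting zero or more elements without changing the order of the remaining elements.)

Scanning left to right, the best length ending at each element is: 11→1, 23→2, 1→1, -2→1, 26→3, 21→2, 20→2, 5→2, 17→3, 14→3, 8→3.
So the longest non-decreasing subsequence has length 3, e.g. 11, 23, 26.

3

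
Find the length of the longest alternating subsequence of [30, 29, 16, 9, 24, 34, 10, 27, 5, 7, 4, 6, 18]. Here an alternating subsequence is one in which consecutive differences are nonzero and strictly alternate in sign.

Track the best alternating length ending on an up-step vs a down-step at each position: up/down = 1/1, 1/2, 1/2, 1/2, 3/2, 3/1, 3/4, 5/4, 1/6, 7/6, 1/8, 9/8, 9/6.
The maximum over both is 9; one such subsequence is 30, 16, 24, 10, 27, 5, 7, 4, 6.

9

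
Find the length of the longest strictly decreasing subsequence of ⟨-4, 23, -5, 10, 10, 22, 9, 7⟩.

4

One longest decreasing subsequence is 23, 10, 9, 7 (positions 2,4,7,8), of length 4; no longer one exists.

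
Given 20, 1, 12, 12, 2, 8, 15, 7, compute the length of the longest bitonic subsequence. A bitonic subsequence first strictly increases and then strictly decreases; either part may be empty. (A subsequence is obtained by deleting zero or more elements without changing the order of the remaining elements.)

Let inc[i] be the LIS ending at i and dec[i] the longest strictly decreasing subsequence starting at i. inc = [1, 1, 2, 2, 2, 3, 4, 3], dec = [4, 1, 3, 3, 1, 2, 2, 1].
max_i inc[i]+dec[i]−1 = 5, with one witness 1, 2, 8, 15, 7.

5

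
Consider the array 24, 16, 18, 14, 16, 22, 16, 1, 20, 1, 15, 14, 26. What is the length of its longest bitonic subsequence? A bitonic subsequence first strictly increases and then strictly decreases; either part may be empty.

6

One longest bitonic subsequence is 16, 18, 22, 20, 15, 14 (positions 2,3,6,9,11,12): it rises to 22 then falls. Length 6 is optimal.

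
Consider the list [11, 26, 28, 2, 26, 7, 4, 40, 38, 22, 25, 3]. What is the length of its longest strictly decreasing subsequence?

5

Let dp[i] be the longest decreasing subsequence ending at position i. Then dp = [1, 1, 1, 2, 2, 3, 4, 1, 2, 3, 3, 5].
The maximum is 5; one witness is 28, 26, 7, 4, 3 at positions 3,5,6,7,12.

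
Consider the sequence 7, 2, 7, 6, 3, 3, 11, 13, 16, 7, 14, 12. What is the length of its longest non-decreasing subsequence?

6

Let dp[i] be the longest non-decreasing subsequence ending at position i. Then dp = [1, 1, 2, 2, 2, 3, 4, 5, 6, 4, 6, 5].
The maximum is 6; one witness is 2, 3, 3, 11, 13, 16 at positions 2,5,6,7,8,9.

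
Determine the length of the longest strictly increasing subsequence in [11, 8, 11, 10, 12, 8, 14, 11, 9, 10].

4

One longest increasing subsequence is 8, 11, 12, 14 (positions 2,3,5,7), of length 4; no longer one exists.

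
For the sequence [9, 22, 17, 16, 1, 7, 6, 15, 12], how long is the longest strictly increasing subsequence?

3

Let dp[i] be the longest increasing subsequence ending at position i. Then dp = [1, 2, 2, 2, 1, 2, 2, 3, 3].
The maximum is 3; one witness is 1, 7, 15 at positions 5,6,8.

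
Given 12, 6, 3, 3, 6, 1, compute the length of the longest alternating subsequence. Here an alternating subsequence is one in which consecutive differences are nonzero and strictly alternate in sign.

4

A longest alternating subsequence is 12, 3, 6, 1 (positions 1,3,5,6); its 3 consecutive differences strictly alternate in sign, and length 4 is optimal.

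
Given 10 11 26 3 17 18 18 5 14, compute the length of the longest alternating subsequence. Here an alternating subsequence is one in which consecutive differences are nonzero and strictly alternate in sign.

6

Track the best alternating length ending on an up-step vs a down-step at each position: up/down = 1/1, 2/1, 2/1, 1/3, 4/3, 4/3, 4/3, 4/5, 6/5.
The maximum over both is 6; one such subsequence is 10, 11, 3, 17, 5, 14.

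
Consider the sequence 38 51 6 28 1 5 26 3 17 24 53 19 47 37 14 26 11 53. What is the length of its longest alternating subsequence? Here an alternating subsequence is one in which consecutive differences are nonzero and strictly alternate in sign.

Track the best alternating length ending on an up-step vs a down-step at each position: up/down = 1/1, 2/1, 1/3, 4/3, 1/5, 6/5, 6/5, 6/7, 8/7, 8/7, 8/1, 8/9, 10/9, 10/11, 8/11, 12/11, 8/13, 14/1.
The maximum over both is 14; one such subsequence is 38, 51, 6, 28, 1, 5, 3, 24, 19, 47, 14, 26, 11, 53.

14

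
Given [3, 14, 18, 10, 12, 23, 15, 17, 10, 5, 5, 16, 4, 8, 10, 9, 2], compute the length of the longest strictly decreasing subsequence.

6

One longest decreasing subsequence is 14, 12, 10, 5, 4, 2 (positions 2,5,9,10,13,17), of length 6; no longer one exists.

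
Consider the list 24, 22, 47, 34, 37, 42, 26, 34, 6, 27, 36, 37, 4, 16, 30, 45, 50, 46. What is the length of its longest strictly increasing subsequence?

7

Let dp[i] be the longest increasing subsequence ending at position i. Then dp = [1, 1, 2, 2, 3, 4, 2, 3, 1, 3, 4, 5, 1, 2, 4, 6, 7, 7].
The maximum is 7; one witness is 24, 26, 34, 36, 37, 45, 50 at positions 1,7,8,11,12,16,17.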